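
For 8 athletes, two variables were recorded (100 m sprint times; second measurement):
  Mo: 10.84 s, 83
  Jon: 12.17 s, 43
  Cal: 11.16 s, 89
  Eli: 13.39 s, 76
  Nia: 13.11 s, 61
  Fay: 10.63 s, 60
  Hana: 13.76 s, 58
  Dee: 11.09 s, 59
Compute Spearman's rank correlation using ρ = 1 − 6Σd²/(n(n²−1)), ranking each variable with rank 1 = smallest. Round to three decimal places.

Ranks of variable 1: 2, 5, 4, 7, 6, 1, 8, 3
Ranks of variable 2: 7, 1, 8, 6, 5, 4, 2, 3
d = r₁ − r₂: -5, 4, -4, 1, 1, -3, 6, 0
d²: 25, 16, 16, 1, 1, 9, 36, 0; Σd² = 104
ρ = 1 − 6·104/(8·63) = 1 − 624/504 = -0.238

-0.238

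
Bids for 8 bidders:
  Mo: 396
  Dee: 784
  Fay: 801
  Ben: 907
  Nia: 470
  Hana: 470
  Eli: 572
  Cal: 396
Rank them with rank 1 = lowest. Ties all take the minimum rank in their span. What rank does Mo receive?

Sorted (ascending): 396, 396, 470, 470, 572, 784, 801, 907
The 2 values of 396 occupy positions 1–2 → each gets rank 1.
The 2 values of 470 occupy positions 3–4 → each gets rank 3.
Mo has value 396 → rank 1.

1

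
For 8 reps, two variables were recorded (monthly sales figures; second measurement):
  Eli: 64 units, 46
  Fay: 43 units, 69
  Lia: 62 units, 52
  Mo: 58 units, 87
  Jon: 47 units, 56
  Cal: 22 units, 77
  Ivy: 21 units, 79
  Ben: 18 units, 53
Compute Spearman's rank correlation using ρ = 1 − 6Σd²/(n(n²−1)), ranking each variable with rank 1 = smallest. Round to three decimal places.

-0.405

Ranks of variable 1: 8, 4, 7, 6, 5, 3, 2, 1
Ranks of variable 2: 1, 5, 2, 8, 4, 6, 7, 3
d = r₁ − r₂: 7, -1, 5, -2, 1, -3, -5, -2
d²: 49, 1, 25, 4, 1, 9, 25, 4; Σd² = 118
ρ = 1 − 6·118/(8·63) = 1 − 708/504 = -0.405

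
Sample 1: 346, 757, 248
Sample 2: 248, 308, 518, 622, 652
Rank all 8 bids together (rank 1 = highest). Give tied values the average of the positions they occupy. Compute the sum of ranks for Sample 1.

Sorted (descending): 757, 652, 622, 518, 346, 308, 248, 248
The 2 values of 248 occupy positions 7–8 → average rank (7+8)/2 = 7.5.
Sample 1 values → pooled ranks: 346→5, 757→1, 248→7.5
Rank sum = 5 + 1 + 7.5 = 13.5

13.5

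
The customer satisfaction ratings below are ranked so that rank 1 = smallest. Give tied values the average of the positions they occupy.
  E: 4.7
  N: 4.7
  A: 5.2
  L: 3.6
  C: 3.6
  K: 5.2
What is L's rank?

1.5

Sorted (ascending): 3.6, 3.6, 4.7, 4.7, 5.2, 5.2
The 2 values of 3.6 occupy positions 1–2 → average rank (1+2)/2 = 1.5.
The 2 values of 4.7 occupy positions 3–4 → average rank (3+4)/2 = 3.5.
The 2 values of 5.2 occupy positions 5–6 → average rank (5+6)/2 = 5.5.
L has value 3.6 → rank 1.5.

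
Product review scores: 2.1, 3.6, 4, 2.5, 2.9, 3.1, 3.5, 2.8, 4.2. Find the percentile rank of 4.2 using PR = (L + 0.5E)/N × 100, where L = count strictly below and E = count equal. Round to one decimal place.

N = 9.
Strictly below 4.2: 8. Equal to 4.2: 1.
PR = (8 + 0.5·1)/9 × 100 = 94.4

94.4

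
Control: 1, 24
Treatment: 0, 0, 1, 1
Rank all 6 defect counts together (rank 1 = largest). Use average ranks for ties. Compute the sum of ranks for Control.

Sorted (descending): 24, 1, 1, 1, 0, 0
The 3 values of 1 occupy positions 2–4 → average rank 3.
The 2 values of 0 occupy positions 5–6 → average rank (5+6)/2 = 5.5.
Control values → pooled ranks: 1→3, 24→1
Rank sum = 3 + 1 = 4

4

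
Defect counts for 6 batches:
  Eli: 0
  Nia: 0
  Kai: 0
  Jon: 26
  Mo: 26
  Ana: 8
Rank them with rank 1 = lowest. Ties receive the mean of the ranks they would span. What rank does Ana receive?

Sorted (ascending): 0, 0, 0, 8, 26, 26
The 3 values of 0 occupy positions 1–3 → average rank 2.
The 2 values of 26 occupy positions 5–6 → average rank (5+6)/2 = 5.5.
Ana has value 8 → rank 4.

4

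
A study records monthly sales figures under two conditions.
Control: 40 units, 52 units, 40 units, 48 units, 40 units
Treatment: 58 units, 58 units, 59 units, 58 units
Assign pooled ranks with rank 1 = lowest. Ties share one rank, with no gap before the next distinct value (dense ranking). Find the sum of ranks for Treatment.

17

Sorted (ascending): 40, 40, 40, 48, 52, 58, 58, 58, 59
The 3 values of 40 share dense rank 1.
The 3 values of 58 share dense rank 4.
Remaining distinct values take the next consecutive integers.
Treatment values → pooled ranks: 58→4, 58→4, 59→5, 58→4
Rank sum = 4 + 4 + 5 + 4 = 17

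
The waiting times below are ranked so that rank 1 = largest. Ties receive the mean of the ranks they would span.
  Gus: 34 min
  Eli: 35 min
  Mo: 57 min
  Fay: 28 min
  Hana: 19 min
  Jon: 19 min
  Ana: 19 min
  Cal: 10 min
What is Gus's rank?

Sorted (descending): 57, 35, 34, 28, 19, 19, 19, 10
The 3 values of 19 occupy positions 5–7 → average rank 6.
Gus has value 34 min → rank 3.

3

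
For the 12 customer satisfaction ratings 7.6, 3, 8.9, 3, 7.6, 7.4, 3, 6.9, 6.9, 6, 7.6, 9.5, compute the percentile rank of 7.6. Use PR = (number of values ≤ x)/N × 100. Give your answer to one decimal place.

83.3

N = 12.
Strictly below 7.6: 7. Equal to 7.6: 3.
PR = 10/12 × 100 = 83.3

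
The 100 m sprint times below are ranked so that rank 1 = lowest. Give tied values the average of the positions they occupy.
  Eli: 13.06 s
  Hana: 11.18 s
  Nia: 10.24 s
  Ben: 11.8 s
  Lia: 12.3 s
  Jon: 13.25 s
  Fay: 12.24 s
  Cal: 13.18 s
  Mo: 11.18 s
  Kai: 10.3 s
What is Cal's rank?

9

Sorted (ascending): 10.24, 10.3, 11.18, 11.18, 11.8, 12.24, 12.3, 13.06, 13.18, 13.25
The 2 values of 11.18 occupy positions 3–4 → average rank (3+4)/2 = 3.5.
Cal has value 13.18 s → rank 9.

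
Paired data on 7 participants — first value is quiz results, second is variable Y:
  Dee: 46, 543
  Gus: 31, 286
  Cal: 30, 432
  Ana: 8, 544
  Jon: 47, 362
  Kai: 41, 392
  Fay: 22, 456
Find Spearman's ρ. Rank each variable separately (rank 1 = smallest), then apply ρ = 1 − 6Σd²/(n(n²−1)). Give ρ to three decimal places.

Ranks of variable 1: 6, 4, 3, 1, 7, 5, 2
Ranks of variable 2: 6, 1, 4, 7, 2, 3, 5
d = r₁ − r₂: 0, 3, -1, -6, 5, 2, -3
d²: 0, 9, 1, 36, 25, 4, 9; Σd² = 84
ρ = 1 − 6·84/(7·48) = 1 − 504/336 = -0.500

-0.500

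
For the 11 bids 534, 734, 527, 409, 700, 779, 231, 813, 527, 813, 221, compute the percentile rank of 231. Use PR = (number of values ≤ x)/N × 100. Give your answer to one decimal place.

18.2

N = 11.
Strictly below 231: 1. Equal to 231: 1.
PR = 2/11 × 100 = 18.2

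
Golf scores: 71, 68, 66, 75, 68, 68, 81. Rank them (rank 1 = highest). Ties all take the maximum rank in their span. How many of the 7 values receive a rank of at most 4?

Sorted (descending): 81, 75, 71, 68, 68, 68, 66
The 3 values of 68 occupy positions 4–6 → each gets rank 6.
Ranks ≤ 4: {1, 2, 3} → 3 values.

3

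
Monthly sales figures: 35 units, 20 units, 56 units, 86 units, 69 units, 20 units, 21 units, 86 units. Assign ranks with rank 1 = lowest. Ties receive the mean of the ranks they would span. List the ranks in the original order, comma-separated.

Sorted (ascending): 20, 20, 21, 35, 56, 69, 86, 86
The 2 values of 20 occupy positions 1–2 → average rank (1+2)/2 = 1.5.
The 2 values of 86 occupy positions 7–8 → average rank (7+8)/2 = 7.5.

4, 1.5, 5, 7.5, 6, 1.5, 3, 7.5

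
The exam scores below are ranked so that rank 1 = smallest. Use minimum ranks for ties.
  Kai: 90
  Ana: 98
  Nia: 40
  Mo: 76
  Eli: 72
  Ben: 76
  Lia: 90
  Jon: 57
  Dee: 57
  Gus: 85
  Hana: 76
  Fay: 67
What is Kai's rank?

10

Sorted (ascending): 40, 57, 57, 67, 72, 76, 76, 76, 85, 90, 90, 98
The 2 values of 57 occupy positions 2–3 → each gets rank 2.
The 3 values of 76 occupy positions 6–8 → each gets rank 6.
The 2 values of 90 occupy positions 10–11 → each gets rank 10.
Kai has value 90 → rank 10.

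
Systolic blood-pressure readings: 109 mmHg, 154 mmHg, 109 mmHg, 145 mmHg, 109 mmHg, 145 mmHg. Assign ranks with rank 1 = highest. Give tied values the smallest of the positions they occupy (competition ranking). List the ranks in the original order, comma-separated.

Sorted (descending): 154, 145, 145, 109, 109, 109
The 2 values of 145 occupy positions 2–3 → each gets rank 2.
The 3 values of 109 occupy positions 4–6 → each gets rank 4.

4, 1, 4, 2, 4, 2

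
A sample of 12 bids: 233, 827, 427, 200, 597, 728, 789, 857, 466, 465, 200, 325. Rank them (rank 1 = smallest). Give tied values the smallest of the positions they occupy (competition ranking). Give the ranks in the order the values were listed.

3, 11, 5, 1, 8, 9, 10, 12, 7, 6, 1, 4

Sorted (ascending): 200, 200, 233, 325, 427, 465, 466, 597, 728, 789, 827, 857
The 2 values of 200 occupy positions 1–2 → each gets rank 1.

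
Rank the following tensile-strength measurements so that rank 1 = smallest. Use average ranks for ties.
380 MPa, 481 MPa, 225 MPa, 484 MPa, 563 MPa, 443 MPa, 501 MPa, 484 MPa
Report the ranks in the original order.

Sorted (ascending): 225, 380, 443, 481, 484, 484, 501, 563
The 2 values of 484 occupy positions 5–6 → average rank (5+6)/2 = 5.5.

2, 4, 1, 5.5, 8, 3, 7, 5.5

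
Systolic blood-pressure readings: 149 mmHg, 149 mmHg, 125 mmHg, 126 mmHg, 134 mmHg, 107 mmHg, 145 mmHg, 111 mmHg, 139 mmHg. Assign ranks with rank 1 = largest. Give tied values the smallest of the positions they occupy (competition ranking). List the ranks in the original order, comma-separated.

Sorted (descending): 149, 149, 145, 139, 134, 126, 125, 111, 107
The 2 values of 149 occupy positions 1–2 → each gets rank 1.

1, 1, 7, 6, 5, 9, 3, 8, 4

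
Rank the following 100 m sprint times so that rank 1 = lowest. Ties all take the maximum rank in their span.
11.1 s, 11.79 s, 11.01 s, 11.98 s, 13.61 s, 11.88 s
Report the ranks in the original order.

Sorted (ascending): 11.01, 11.1, 11.79, 11.88, 11.98, 13.61
No ties — each value takes its position as its rank.

2, 3, 1, 5, 6, 4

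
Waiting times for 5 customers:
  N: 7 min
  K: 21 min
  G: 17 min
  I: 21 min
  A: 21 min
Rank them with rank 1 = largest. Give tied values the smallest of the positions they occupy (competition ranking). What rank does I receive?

1

Sorted (descending): 21, 21, 21, 17, 7
The 3 values of 21 occupy positions 1–3 → each gets rank 1.
I has value 21 min → rank 1.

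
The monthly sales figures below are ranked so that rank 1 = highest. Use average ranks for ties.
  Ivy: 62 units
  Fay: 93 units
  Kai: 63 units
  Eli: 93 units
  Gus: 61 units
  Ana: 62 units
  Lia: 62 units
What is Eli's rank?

1.5

Sorted (descending): 93, 93, 63, 62, 62, 62, 61
The 2 values of 93 occupy positions 1–2 → average rank (1+2)/2 = 1.5.
The 3 values of 62 occupy positions 4–6 → average rank 5.
Eli has value 93 units → rank 1.5.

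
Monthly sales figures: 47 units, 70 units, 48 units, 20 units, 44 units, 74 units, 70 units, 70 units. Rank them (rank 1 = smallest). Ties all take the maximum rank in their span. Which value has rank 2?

Sorted (ascending): 20, 44, 47, 48, 70, 70, 70, 74
The 3 values of 70 occupy positions 5–7 → each gets rank 7.
Rank 2 → value 44.

44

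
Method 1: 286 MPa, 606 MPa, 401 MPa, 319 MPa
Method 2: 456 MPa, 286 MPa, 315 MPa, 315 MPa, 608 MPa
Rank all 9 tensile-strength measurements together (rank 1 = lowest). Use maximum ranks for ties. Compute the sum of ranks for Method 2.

Sorted (ascending): 286, 286, 315, 315, 319, 401, 456, 606, 608
The 2 values of 286 occupy positions 1–2 → each gets rank 2.
The 2 values of 315 occupy positions 3–4 → each gets rank 4.
Method 2 values → pooled ranks: 456→7, 286→2, 315→4, 315→4, 608→9
Rank sum = 7 + 2 + 4 + 4 + 9 = 26

26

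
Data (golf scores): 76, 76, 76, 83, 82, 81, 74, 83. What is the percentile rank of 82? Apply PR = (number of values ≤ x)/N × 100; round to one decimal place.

75.0

N = 8.
Strictly below 82: 5. Equal to 82: 1.
PR = 6/8 × 100 = 75.0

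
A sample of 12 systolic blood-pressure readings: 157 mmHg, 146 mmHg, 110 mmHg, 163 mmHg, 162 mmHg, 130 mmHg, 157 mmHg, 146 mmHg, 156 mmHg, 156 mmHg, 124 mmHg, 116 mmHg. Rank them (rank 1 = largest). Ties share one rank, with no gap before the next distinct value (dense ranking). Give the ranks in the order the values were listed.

Sorted (descending): 163, 162, 157, 157, 156, 156, 146, 146, 130, 124, 116, 110
The 2 values of 157 share dense rank 3.
The 2 values of 156 share dense rank 4.
The 2 values of 146 share dense rank 5.
Remaining distinct values take the next consecutive integers.

3, 5, 9, 1, 2, 6, 3, 5, 4, 4, 7, 8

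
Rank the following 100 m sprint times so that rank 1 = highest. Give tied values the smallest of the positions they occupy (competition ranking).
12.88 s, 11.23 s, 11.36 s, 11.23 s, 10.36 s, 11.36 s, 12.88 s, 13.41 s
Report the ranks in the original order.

Sorted (descending): 13.41, 12.88, 12.88, 11.36, 11.36, 11.23, 11.23, 10.36
The 2 values of 12.88 occupy positions 2–3 → each gets rank 2.
The 2 values of 11.36 occupy positions 4–5 → each gets rank 4.
The 2 values of 11.23 occupy positions 6–7 → each gets rank 6.

2, 6, 4, 6, 8, 4, 2, 1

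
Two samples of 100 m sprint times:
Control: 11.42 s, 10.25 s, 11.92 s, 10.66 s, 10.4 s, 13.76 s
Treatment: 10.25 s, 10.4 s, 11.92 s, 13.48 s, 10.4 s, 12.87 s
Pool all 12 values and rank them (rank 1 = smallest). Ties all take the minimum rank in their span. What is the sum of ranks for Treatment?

Sorted (ascending): 10.25, 10.25, 10.4, 10.4, 10.4, 10.66, 11.42, 11.92, 11.92, 12.87, 13.48, 13.76
The 2 values of 10.25 occupy positions 1–2 → each gets rank 1.
The 3 values of 10.4 occupy positions 3–5 → each gets rank 3.
The 2 values of 11.92 occupy positions 8–9 → each gets rank 8.
Treatment values → pooled ranks: 10.25→1, 10.4→3, 11.92→8, 13.48→11, 10.4→3, 12.87→10
Rank sum = 1 + 3 + 8 + 11 + 3 + 10 = 36

36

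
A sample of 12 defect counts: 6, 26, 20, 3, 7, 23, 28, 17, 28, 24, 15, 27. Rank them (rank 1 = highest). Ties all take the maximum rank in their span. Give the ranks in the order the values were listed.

11, 4, 7, 12, 10, 6, 2, 8, 2, 5, 9, 3

Sorted (descending): 28, 28, 27, 26, 24, 23, 20, 17, 15, 7, 6, 3
The 2 values of 28 occupy positions 1–2 → each gets rank 2.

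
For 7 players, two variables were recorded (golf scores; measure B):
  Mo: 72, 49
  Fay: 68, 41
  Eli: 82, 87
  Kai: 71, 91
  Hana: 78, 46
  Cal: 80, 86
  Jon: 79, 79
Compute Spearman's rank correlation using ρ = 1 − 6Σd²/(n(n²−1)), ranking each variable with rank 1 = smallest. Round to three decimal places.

Ranks of variable 1: 3, 1, 7, 2, 4, 6, 5
Ranks of variable 2: 3, 1, 6, 7, 2, 5, 4
d = r₁ − r₂: 0, 0, 1, -5, 2, 1, 1
d²: 0, 0, 1, 25, 4, 1, 1; Σd² = 32
ρ = 1 − 6·32/(7·48) = 1 − 192/336 = 0.429

0.429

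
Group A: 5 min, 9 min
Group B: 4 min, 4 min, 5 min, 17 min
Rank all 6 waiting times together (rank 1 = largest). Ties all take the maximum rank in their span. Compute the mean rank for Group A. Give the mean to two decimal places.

3.00

Sorted (descending): 17, 9, 5, 5, 4, 4
The 2 values of 5 occupy positions 3–4 → each gets rank 4.
The 2 values of 4 occupy positions 5–6 → each gets rank 6.
Group A values → pooled ranks: 5→4, 9→2
Mean rank = (4 + 2) / 2 = 3.00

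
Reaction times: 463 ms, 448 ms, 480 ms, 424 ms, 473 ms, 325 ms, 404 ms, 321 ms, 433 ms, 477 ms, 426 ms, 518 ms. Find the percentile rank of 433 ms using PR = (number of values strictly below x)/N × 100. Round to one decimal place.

N = 12.
Strictly below 433: 5. Equal to 433: 1.
PR = 5/12 × 100 = 41.7

41.7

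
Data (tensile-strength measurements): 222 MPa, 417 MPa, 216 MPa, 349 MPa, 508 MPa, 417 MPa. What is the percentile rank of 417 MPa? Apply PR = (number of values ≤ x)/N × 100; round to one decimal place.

83.3

N = 6.
Strictly below 417: 3. Equal to 417: 2.
PR = 5/6 × 100 = 83.3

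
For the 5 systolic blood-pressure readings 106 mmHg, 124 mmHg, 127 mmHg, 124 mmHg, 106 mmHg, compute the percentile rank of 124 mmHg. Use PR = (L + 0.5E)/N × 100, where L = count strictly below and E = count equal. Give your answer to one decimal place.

N = 5.
Strictly below 124: 2. Equal to 124: 2.
PR = (2 + 0.5·2)/5 × 100 = 60.0

60.0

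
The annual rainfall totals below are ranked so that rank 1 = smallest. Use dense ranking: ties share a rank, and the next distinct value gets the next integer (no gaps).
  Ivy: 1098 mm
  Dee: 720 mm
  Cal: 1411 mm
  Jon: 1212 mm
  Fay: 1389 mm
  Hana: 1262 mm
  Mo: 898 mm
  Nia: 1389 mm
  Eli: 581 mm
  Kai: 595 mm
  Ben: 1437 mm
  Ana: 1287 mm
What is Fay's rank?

Sorted (ascending): 581, 595, 720, 898, 1098, 1212, 1262, 1287, 1389, 1389, 1411, 1437
The 2 values of 1389 share dense rank 9.
Remaining distinct values take the next consecutive integers.
Fay has value 1389 mm → rank 9.

9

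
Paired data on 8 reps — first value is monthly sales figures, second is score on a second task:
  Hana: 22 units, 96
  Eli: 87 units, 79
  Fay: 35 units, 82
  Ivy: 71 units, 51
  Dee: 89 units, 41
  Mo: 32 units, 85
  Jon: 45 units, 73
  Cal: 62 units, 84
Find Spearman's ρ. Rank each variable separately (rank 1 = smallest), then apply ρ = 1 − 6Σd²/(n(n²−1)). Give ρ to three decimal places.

Ranks of variable 1: 1, 7, 3, 6, 8, 2, 4, 5
Ranks of variable 2: 8, 4, 5, 2, 1, 7, 3, 6
d = r₁ − r₂: -7, 3, -2, 4, 7, -5, 1, -1
d²: 49, 9, 4, 16, 49, 25, 1, 1; Σd² = 154
ρ = 1 − 6·154/(8·63) = 1 − 924/504 = -0.833

-0.833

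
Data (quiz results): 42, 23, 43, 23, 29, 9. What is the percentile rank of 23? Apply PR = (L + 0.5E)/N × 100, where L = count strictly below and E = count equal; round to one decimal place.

N = 6.
Strictly below 23: 1. Equal to 23: 2.
PR = (1 + 0.5·2)/6 × 100 = 33.3

33.3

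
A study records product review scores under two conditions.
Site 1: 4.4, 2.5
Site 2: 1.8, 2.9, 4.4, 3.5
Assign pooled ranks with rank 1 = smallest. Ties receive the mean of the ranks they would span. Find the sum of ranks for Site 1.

Sorted (ascending): 1.8, 2.5, 2.9, 3.5, 4.4, 4.4
The 2 values of 4.4 occupy positions 5–6 → average rank (5+6)/2 = 5.5.
Site 1 values → pooled ranks: 4.4→5.5, 2.5→2
Rank sum = 5.5 + 2 = 7.5

7.5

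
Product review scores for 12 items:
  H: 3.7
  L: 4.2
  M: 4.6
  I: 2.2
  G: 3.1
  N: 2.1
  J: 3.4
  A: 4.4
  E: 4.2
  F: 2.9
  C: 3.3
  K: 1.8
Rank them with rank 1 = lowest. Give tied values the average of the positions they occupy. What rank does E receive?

Sorted (ascending): 1.8, 2.1, 2.2, 2.9, 3.1, 3.3, 3.4, 3.7, 4.2, 4.2, 4.4, 4.6
The 2 values of 4.2 occupy positions 9–10 → average rank (9+10)/2 = 9.5.
E has value 4.2 → rank 9.5.

9.5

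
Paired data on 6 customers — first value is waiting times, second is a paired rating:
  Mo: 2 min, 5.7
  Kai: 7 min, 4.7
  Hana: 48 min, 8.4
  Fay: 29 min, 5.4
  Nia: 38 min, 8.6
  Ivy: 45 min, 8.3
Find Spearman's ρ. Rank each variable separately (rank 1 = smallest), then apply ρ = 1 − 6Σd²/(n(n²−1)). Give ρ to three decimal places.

Ranks of variable 1: 1, 2, 6, 3, 4, 5
Ranks of variable 2: 3, 1, 5, 2, 6, 4
d = r₁ − r₂: -2, 1, 1, 1, -2, 1
d²: 4, 1, 1, 1, 4, 1; Σd² = 12
ρ = 1 − 6·12/(6·35) = 1 − 72/210 = 0.657

0.657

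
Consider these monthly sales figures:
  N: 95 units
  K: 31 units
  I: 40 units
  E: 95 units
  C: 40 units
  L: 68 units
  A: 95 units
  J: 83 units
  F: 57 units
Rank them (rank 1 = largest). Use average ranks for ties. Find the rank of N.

Sorted (descending): 95, 95, 95, 83, 68, 57, 40, 40, 31
The 3 values of 95 occupy positions 1–3 → average rank 2.
The 2 values of 40 occupy positions 7–8 → average rank (7+8)/2 = 7.5.
N has value 95 units → rank 2.

2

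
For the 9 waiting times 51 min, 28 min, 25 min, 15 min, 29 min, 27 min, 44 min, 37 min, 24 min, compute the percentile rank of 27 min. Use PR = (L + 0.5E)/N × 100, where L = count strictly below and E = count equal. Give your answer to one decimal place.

38.9

N = 9.
Strictly below 27: 3. Equal to 27: 1.
PR = (3 + 0.5·1)/9 × 100 = 38.9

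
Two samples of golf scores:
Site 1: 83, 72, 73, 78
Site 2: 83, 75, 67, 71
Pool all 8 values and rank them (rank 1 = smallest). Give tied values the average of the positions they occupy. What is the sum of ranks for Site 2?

15.5

Sorted (ascending): 67, 71, 72, 73, 75, 78, 83, 83
The 2 values of 83 occupy positions 7–8 → average rank (7+8)/2 = 7.5.
Site 2 values → pooled ranks: 83→7.5, 75→5, 67→1, 71→2
Rank sum = 7.5 + 5 + 1 + 2 = 15.5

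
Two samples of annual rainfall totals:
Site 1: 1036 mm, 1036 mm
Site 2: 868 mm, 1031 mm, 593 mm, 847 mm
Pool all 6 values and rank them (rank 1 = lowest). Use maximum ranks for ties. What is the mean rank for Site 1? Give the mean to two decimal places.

Sorted (ascending): 593, 847, 868, 1031, 1036, 1036
The 2 values of 1036 occupy positions 5–6 → each gets rank 6.
Site 1 values → pooled ranks: 1036→6, 1036→6
Mean rank = (6 + 6) / 2 = 6.00

6.00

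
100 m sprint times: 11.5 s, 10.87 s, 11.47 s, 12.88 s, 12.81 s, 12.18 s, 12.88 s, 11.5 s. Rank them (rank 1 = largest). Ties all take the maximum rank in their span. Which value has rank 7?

11.47

Sorted (descending): 12.88, 12.88, 12.81, 12.18, 11.5, 11.5, 11.47, 10.87
The 2 values of 12.88 occupy positions 1–2 → each gets rank 2.
The 2 values of 11.5 occupy positions 5–6 → each gets rank 6.
Rank 7 → value 11.47.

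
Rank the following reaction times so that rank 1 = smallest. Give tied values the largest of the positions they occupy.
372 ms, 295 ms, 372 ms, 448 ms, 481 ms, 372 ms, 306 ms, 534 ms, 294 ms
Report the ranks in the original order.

Sorted (ascending): 294, 295, 306, 372, 372, 372, 448, 481, 534
The 3 values of 372 occupy positions 4–6 → each gets rank 6.

6, 2, 6, 7, 8, 6, 3, 9, 1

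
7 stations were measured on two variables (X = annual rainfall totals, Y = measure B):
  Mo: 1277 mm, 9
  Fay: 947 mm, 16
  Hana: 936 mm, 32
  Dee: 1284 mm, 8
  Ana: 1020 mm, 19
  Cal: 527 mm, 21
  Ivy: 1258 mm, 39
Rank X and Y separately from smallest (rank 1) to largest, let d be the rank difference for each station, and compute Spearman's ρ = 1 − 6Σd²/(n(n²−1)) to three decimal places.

Ranks of variable 1: 6, 3, 2, 7, 4, 1, 5
Ranks of variable 2: 2, 3, 6, 1, 4, 5, 7
d = r₁ − r₂: 4, 0, -4, 6, 0, -4, -2
d²: 16, 0, 16, 36, 0, 16, 4; Σd² = 88
ρ = 1 − 6·88/(7·48) = 1 − 528/336 = -0.571

-0.571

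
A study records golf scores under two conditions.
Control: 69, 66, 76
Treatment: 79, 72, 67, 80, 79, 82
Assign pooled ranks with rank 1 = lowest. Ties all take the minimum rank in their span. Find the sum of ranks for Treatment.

35

Sorted (ascending): 66, 67, 69, 72, 76, 79, 79, 80, 82
The 2 values of 79 occupy positions 6–7 → each gets rank 6.
Treatment values → pooled ranks: 79→6, 72→4, 67→2, 80→8, 79→6, 82→9
Rank sum = 6 + 4 + 2 + 8 + 6 + 9 = 35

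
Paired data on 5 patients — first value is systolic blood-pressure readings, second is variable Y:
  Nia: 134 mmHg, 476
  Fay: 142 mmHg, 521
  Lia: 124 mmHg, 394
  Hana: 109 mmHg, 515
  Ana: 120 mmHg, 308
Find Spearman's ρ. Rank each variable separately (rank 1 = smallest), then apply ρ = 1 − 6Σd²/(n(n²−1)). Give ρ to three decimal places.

0.400

Ranks of variable 1: 4, 5, 3, 1, 2
Ranks of variable 2: 3, 5, 2, 4, 1
d = r₁ − r₂: 1, 0, 1, -3, 1
d²: 1, 0, 1, 9, 1; Σd² = 12
ρ = 1 − 6·12/(5·24) = 1 − 72/120 = 0.400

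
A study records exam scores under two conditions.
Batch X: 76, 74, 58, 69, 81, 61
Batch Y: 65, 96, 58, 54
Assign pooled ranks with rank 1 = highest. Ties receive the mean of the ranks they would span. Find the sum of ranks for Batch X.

29.5

Sorted (descending): 96, 81, 76, 74, 69, 65, 61, 58, 58, 54
The 2 values of 58 occupy positions 8–9 → average rank (8+9)/2 = 8.5.
Batch X values → pooled ranks: 76→3, 74→4, 58→8.5, 69→5, 81→2, 61→7
Rank sum = 3 + 4 + 8.5 + 5 + 2 + 7 = 29.5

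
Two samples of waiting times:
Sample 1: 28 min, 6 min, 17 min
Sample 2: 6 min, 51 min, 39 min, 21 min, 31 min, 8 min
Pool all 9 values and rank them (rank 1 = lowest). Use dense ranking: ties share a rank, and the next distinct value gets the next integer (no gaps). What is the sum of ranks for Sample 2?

28

Sorted (ascending): 6, 6, 8, 17, 21, 28, 31, 39, 51
The 2 values of 6 share dense rank 1.
Remaining distinct values take the next consecutive integers.
Sample 2 values → pooled ranks: 6→1, 51→8, 39→7, 21→4, 31→6, 8→2
Rank sum = 1 + 8 + 7 + 4 + 6 + 2 = 28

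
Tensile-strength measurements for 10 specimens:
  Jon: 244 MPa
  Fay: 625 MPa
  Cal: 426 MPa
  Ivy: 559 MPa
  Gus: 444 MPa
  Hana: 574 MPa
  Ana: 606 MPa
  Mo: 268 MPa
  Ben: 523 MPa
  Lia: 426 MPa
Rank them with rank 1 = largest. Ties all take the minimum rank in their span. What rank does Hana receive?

3

Sorted (descending): 625, 606, 574, 559, 523, 444, 426, 426, 268, 244
The 2 values of 426 occupy positions 7–8 → each gets rank 7.
Hana has value 574 MPa → rank 3.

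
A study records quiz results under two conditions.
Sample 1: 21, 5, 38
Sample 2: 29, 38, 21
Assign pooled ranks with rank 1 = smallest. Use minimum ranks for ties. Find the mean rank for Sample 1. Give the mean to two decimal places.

Sorted (ascending): 5, 21, 21, 29, 38, 38
The 2 values of 21 occupy positions 2–3 → each gets rank 2.
The 2 values of 38 occupy positions 5–6 → each gets rank 5.
Sample 1 values → pooled ranks: 21→2, 5→1, 38→5
Mean rank = (2 + 1 + 5) / 3 = 2.67

2.67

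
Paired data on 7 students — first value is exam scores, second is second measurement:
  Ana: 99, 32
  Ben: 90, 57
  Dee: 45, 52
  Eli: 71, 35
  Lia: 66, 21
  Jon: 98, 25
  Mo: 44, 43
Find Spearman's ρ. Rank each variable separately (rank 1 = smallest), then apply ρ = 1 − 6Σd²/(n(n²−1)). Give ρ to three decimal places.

-0.286

Ranks of variable 1: 7, 5, 2, 4, 3, 6, 1
Ranks of variable 2: 3, 7, 6, 4, 1, 2, 5
d = r₁ − r₂: 4, -2, -4, 0, 2, 4, -4
d²: 16, 4, 16, 0, 4, 16, 16; Σd² = 72
ρ = 1 − 6·72/(7·48) = 1 − 432/336 = -0.286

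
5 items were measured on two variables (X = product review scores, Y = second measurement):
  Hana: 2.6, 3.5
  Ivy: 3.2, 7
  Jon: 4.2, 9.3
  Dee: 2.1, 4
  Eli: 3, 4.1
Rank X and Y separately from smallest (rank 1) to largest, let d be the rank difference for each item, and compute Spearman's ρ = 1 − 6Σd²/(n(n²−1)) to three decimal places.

0.900

Ranks of variable 1: 2, 4, 5, 1, 3
Ranks of variable 2: 1, 4, 5, 2, 3
d = r₁ − r₂: 1, 0, 0, -1, 0
d²: 1, 0, 0, 1, 0; Σd² = 2
ρ = 1 − 6·2/(5·24) = 1 − 12/120 = 0.900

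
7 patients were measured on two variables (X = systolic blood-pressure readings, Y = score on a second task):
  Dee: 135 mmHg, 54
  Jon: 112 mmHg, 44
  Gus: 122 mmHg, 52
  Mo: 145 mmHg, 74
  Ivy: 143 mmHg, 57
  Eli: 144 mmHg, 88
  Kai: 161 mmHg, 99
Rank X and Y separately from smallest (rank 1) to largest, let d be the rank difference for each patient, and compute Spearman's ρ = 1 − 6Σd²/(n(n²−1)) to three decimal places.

0.964

Ranks of variable 1: 3, 1, 2, 6, 4, 5, 7
Ranks of variable 2: 3, 1, 2, 5, 4, 6, 7
d = r₁ − r₂: 0, 0, 0, 1, 0, -1, 0
d²: 0, 0, 0, 1, 0, 1, 0; Σd² = 2
ρ = 1 − 6·2/(7·48) = 1 − 12/336 = 0.964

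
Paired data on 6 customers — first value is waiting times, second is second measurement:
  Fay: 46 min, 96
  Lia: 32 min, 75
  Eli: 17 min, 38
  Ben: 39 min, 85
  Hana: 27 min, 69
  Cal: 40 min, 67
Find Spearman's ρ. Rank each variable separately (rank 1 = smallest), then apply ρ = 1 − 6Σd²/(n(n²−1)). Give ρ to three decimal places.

0.657

Ranks of variable 1: 6, 3, 1, 4, 2, 5
Ranks of variable 2: 6, 4, 1, 5, 3, 2
d = r₁ − r₂: 0, -1, 0, -1, -1, 3
d²: 0, 1, 0, 1, 1, 9; Σd² = 12
ρ = 1 − 6·12/(6·35) = 1 − 72/210 = 0.657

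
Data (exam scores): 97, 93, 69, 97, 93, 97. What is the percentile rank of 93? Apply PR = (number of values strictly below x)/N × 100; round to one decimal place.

N = 6.
Strictly below 93: 1. Equal to 93: 2.
PR = 1/6 × 100 = 16.7

16.7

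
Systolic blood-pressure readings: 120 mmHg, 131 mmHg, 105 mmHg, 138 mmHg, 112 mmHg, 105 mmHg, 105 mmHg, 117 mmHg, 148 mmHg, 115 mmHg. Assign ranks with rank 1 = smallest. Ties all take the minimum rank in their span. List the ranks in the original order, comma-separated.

7, 8, 1, 9, 4, 1, 1, 6, 10, 5

Sorted (ascending): 105, 105, 105, 112, 115, 117, 120, 131, 138, 148
The 3 values of 105 occupy positions 1–3 → each gets rank 1.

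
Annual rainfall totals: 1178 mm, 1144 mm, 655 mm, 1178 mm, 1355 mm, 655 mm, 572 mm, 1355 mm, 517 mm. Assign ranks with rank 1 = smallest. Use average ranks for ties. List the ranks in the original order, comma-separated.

6.5, 5, 3.5, 6.5, 8.5, 3.5, 2, 8.5, 1

Sorted (ascending): 517, 572, 655, 655, 1144, 1178, 1178, 1355, 1355
The 2 values of 655 occupy positions 3–4 → average rank (3+4)/2 = 3.5.
The 2 values of 1178 occupy positions 6–7 → average rank (6+7)/2 = 6.5.
The 2 values of 1355 occupy positions 8–9 → average rank (8+9)/2 = 8.5.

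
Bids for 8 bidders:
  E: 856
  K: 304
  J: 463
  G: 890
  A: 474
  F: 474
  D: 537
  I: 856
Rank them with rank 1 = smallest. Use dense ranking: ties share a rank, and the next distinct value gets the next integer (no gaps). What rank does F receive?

3

Sorted (ascending): 304, 463, 474, 474, 537, 856, 856, 890
The 2 values of 474 share dense rank 3.
The 2 values of 856 share dense rank 5.
Remaining distinct values take the next consecutive integers.
F has value 474 → rank 3.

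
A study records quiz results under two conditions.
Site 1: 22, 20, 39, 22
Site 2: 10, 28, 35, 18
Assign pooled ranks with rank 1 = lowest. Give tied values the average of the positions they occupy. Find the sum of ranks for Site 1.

20

Sorted (ascending): 10, 18, 20, 22, 22, 28, 35, 39
The 2 values of 22 occupy positions 4–5 → average rank (4+5)/2 = 4.5.
Site 1 values → pooled ranks: 22→4.5, 20→3, 39→8, 22→4.5
Rank sum = 4.5 + 3 + 8 + 4.5 = 20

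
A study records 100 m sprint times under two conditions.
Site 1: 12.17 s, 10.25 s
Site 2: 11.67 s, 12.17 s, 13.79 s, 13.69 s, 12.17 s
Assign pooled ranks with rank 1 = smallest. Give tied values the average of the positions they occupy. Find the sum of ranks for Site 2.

Sorted (ascending): 10.25, 11.67, 12.17, 12.17, 12.17, 13.69, 13.79
The 3 values of 12.17 occupy positions 3–5 → average rank 4.
Site 2 values → pooled ranks: 11.67→2, 12.17→4, 13.79→7, 13.69→6, 12.17→4
Rank sum = 2 + 4 + 7 + 6 + 4 = 23

23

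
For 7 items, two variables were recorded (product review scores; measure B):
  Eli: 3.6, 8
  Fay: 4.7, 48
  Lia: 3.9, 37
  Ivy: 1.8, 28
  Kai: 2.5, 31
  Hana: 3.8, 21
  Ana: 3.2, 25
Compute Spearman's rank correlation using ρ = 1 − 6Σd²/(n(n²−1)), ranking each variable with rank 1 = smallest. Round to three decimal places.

Ranks of variable 1: 4, 7, 6, 1, 2, 5, 3
Ranks of variable 2: 1, 7, 6, 4, 5, 2, 3
d = r₁ − r₂: 3, 0, 0, -3, -3, 3, 0
d²: 9, 0, 0, 9, 9, 9, 0; Σd² = 36
ρ = 1 − 6·36/(7·48) = 1 − 216/336 = 0.357

0.357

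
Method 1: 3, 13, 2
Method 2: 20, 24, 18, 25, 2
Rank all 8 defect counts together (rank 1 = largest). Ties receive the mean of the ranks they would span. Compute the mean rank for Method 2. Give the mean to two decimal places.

3.50

Sorted (descending): 25, 24, 20, 18, 13, 3, 2, 2
The 2 values of 2 occupy positions 7–8 → average rank (7+8)/2 = 7.5.
Method 2 values → pooled ranks: 20→3, 24→2, 18→4, 25→1, 2→7.5
Mean rank = (3 + 2 + 4 + 1 + 7.5) / 5 = 3.50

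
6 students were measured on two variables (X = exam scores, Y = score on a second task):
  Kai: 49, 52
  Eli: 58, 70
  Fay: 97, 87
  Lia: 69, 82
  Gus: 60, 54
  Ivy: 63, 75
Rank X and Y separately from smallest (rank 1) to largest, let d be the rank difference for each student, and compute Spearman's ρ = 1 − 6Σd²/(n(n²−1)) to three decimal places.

0.943

Ranks of variable 1: 1, 2, 6, 5, 3, 4
Ranks of variable 2: 1, 3, 6, 5, 2, 4
d = r₁ − r₂: 0, -1, 0, 0, 1, 0
d²: 0, 1, 0, 0, 1, 0; Σd² = 2
ρ = 1 − 6·2/(6·35) = 1 − 12/210 = 0.943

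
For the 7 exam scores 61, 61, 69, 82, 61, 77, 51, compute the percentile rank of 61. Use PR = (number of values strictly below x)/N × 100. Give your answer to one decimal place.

N = 7.
Strictly below 61: 1. Equal to 61: 3.
PR = 1/7 × 100 = 14.3

14.3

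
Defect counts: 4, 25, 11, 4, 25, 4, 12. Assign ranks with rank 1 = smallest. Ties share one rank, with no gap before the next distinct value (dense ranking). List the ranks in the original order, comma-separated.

1, 4, 2, 1, 4, 1, 3

Sorted (ascending): 4, 4, 4, 11, 12, 25, 25
The 3 values of 4 share dense rank 1.
The 2 values of 25 share dense rank 4.
Remaining distinct values take the next consecutive integers.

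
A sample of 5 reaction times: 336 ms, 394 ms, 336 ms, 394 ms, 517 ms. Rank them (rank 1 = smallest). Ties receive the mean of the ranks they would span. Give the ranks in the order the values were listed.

Sorted (ascending): 336, 336, 394, 394, 517
The 2 values of 336 occupy positions 1–2 → average rank (1+2)/2 = 1.5.
The 2 values of 394 occupy positions 3–4 → average rank (3+4)/2 = 3.5.

1.5, 3.5, 1.5, 3.5, 5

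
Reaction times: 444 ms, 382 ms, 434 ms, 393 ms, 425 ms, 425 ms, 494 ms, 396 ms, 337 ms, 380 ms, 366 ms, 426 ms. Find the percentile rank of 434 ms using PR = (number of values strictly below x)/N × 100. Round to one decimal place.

75.0

N = 12.
Strictly below 434: 9. Equal to 434: 1.
PR = 9/12 × 100 = 75.0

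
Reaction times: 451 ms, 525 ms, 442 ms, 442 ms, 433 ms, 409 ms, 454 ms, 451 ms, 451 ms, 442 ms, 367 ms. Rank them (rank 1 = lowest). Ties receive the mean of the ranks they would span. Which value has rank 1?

367

Sorted (ascending): 367, 409, 433, 442, 442, 442, 451, 451, 451, 454, 525
The 3 values of 442 occupy positions 4–6 → average rank 5.
The 3 values of 451 occupy positions 7–9 → average rank 8.
Rank 1 → value 367.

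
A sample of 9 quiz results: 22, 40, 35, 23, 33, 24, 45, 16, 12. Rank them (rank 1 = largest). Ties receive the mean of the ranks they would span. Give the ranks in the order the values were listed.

7, 2, 3, 6, 4, 5, 1, 8, 9

Sorted (descending): 45, 40, 35, 33, 24, 23, 22, 16, 12
No ties — each value takes its position as its rank.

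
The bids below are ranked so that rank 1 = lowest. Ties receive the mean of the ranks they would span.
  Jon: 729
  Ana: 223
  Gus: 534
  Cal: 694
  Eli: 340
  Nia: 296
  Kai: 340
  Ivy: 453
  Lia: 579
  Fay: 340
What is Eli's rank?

Sorted (ascending): 223, 296, 340, 340, 340, 453, 534, 579, 694, 729
The 3 values of 340 occupy positions 3–5 → average rank 4.
Eli has value 340 → rank 4.

4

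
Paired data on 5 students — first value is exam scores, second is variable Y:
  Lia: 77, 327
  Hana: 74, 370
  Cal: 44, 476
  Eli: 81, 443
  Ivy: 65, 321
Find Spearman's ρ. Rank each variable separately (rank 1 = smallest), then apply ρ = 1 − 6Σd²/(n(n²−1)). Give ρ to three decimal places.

Ranks of variable 1: 4, 3, 1, 5, 2
Ranks of variable 2: 2, 3, 5, 4, 1
d = r₁ − r₂: 2, 0, -4, 1, 1
d²: 4, 0, 16, 1, 1; Σd² = 22
ρ = 1 − 6·22/(5·24) = 1 − 132/120 = -0.100

-0.100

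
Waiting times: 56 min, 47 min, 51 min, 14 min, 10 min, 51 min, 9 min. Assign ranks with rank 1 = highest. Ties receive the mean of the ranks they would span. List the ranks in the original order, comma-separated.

1, 4, 2.5, 5, 6, 2.5, 7

Sorted (descending): 56, 51, 51, 47, 14, 10, 9
The 2 values of 51 occupy positions 2–3 → average rank (2+3)/2 = 2.5.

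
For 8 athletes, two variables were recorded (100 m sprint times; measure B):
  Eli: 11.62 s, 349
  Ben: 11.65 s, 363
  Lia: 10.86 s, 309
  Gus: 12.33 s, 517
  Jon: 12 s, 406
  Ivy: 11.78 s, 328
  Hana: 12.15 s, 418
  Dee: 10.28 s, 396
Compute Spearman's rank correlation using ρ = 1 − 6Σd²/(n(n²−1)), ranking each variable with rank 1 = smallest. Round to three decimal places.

Ranks of variable 1: 3, 4, 2, 8, 6, 5, 7, 1
Ranks of variable 2: 3, 4, 1, 8, 6, 2, 7, 5
d = r₁ − r₂: 0, 0, 1, 0, 0, 3, 0, -4
d²: 0, 0, 1, 0, 0, 9, 0, 16; Σd² = 26
ρ = 1 − 6·26/(8·63) = 1 − 156/504 = 0.690

0.690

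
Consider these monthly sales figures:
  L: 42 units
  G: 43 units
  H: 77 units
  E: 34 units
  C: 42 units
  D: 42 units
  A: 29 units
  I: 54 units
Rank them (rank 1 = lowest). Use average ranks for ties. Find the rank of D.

4

Sorted (ascending): 29, 34, 42, 42, 42, 43, 54, 77
The 3 values of 42 occupy positions 3–5 → average rank 4.
D has value 42 units → rank 4.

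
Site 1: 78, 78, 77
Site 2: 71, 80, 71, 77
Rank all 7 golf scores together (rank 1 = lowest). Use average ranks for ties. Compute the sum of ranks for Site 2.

13.5

Sorted (ascending): 71, 71, 77, 77, 78, 78, 80
The 2 values of 71 occupy positions 1–2 → average rank (1+2)/2 = 1.5.
The 2 values of 77 occupy positions 3–4 → average rank (3+4)/2 = 3.5.
The 2 values of 78 occupy positions 5–6 → average rank (5+6)/2 = 5.5.
Site 2 values → pooled ranks: 71→1.5, 80→7, 71→1.5, 77→3.5
Rank sum = 1.5 + 7 + 1.5 + 3.5 = 13.5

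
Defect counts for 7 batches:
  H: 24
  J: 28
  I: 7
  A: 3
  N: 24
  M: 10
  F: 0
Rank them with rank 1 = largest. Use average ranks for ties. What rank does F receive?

7

Sorted (descending): 28, 24, 24, 10, 7, 3, 0
The 2 values of 24 occupy positions 2–3 → average rank (2+3)/2 = 2.5.
F has value 0 → rank 7.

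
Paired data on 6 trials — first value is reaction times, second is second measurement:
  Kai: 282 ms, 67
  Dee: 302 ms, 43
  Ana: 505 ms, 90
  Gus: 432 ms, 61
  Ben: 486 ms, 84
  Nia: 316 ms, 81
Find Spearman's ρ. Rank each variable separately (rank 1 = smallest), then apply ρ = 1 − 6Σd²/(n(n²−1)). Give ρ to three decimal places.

Ranks of variable 1: 1, 2, 6, 4, 5, 3
Ranks of variable 2: 3, 1, 6, 2, 5, 4
d = r₁ − r₂: -2, 1, 0, 2, 0, -1
d²: 4, 1, 0, 4, 0, 1; Σd² = 10
ρ = 1 − 6·10/(6·35) = 1 − 60/210 = 0.714

0.714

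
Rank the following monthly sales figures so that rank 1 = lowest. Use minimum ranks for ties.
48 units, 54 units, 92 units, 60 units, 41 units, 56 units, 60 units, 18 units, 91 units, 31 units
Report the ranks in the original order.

Sorted (ascending): 18, 31, 41, 48, 54, 56, 60, 60, 91, 92
The 2 values of 60 occupy positions 7–8 → each gets rank 7.

4, 5, 10, 7, 3, 6, 7, 1, 9, 2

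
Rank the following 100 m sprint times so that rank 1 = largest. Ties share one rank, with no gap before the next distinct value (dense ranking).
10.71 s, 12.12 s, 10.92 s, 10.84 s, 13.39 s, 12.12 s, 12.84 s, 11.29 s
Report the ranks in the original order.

Sorted (descending): 13.39, 12.84, 12.12, 12.12, 11.29, 10.92, 10.84, 10.71
The 2 values of 12.12 share dense rank 3.
Remaining distinct values take the next consecutive integers.

7, 3, 5, 6, 1, 3, 2, 4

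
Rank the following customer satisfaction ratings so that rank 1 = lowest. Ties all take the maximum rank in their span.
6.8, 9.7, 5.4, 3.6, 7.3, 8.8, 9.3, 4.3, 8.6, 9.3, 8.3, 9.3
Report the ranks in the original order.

Sorted (ascending): 3.6, 4.3, 5.4, 6.8, 7.3, 8.3, 8.6, 8.8, 9.3, 9.3, 9.3, 9.7
The 3 values of 9.3 occupy positions 9–11 → each gets rank 11.

4, 12, 3, 1, 5, 8, 11, 2, 7, 11, 6, 11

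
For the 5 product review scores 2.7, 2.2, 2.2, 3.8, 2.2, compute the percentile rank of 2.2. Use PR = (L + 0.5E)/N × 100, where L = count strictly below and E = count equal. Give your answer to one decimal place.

N = 5.
Strictly below 2.2: 0. Equal to 2.2: 3.
PR = (0 + 0.5·3)/5 × 100 = 30.0

30.0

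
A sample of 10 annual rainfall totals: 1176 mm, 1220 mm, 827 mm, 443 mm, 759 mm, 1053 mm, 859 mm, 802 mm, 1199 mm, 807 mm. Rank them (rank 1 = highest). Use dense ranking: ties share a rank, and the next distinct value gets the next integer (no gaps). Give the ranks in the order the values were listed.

3, 1, 6, 10, 9, 4, 5, 8, 2, 7

Sorted (descending): 1220, 1199, 1176, 1053, 859, 827, 807, 802, 759, 443
No ties — each value takes its position as its rank.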